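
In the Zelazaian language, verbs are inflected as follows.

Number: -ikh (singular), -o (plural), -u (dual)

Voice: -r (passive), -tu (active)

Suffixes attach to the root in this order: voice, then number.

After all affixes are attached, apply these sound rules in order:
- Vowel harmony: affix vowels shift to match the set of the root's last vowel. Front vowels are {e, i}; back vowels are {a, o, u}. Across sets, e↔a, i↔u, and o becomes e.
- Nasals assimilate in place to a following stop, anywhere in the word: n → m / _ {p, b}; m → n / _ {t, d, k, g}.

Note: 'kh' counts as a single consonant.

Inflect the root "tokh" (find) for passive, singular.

Attach voice passive -r → tokhr.
Attach number singular -ikh → tokhrikh.
Apply vowel harmony: tokhrikh → tokhrukh.
Nasal assimilation: no change.

tokhrukh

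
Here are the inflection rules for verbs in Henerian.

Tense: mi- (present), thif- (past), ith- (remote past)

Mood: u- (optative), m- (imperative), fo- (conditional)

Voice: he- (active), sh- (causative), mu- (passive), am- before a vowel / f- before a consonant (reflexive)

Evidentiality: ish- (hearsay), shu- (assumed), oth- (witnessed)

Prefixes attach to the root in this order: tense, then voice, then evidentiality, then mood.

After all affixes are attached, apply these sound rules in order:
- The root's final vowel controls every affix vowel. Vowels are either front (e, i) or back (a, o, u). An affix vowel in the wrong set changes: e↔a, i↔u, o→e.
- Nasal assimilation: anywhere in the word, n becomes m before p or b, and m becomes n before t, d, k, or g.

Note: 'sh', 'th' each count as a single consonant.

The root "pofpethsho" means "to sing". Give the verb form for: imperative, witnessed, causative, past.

mothshthufpofpethsho

Attach tense past thif- → thifpofpethsho.
Attach voice causative sh- → shthifpofpethsho.
Attach evidentiality witnessed oth- → othshthifpofpethsho.
Attach mood imperative m- → mothshthifpofpethsho.
Apply vowel harmony: mothshthifpofpethsho → mothshthufpofpethsho.
Nasal assimilation: no change.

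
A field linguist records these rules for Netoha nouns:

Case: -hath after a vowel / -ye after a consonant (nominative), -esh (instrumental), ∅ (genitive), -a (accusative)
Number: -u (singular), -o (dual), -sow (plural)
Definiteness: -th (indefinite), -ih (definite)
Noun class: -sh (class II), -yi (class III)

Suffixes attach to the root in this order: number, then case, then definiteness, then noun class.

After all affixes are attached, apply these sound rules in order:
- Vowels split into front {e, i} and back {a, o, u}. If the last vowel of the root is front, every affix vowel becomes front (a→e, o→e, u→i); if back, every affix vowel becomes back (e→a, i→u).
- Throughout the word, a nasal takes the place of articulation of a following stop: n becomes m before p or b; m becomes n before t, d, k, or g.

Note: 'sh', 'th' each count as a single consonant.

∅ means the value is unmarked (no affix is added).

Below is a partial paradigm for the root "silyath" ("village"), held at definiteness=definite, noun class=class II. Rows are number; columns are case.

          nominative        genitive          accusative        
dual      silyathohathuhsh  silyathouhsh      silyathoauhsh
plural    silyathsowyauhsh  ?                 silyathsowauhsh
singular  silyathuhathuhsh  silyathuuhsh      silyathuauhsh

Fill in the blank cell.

silyathsowuhsh

Attach number plural -sow → silyathsow.
case = genitive: zero marking, form stays silyathsow.
Attach definiteness definite -ih → silyathsowih.
Attach noun class class II -sh → silyathsowihsh.
Apply vowel harmony: silyathsowihsh → silyathsowuhsh.
Nasal assimilation: no change.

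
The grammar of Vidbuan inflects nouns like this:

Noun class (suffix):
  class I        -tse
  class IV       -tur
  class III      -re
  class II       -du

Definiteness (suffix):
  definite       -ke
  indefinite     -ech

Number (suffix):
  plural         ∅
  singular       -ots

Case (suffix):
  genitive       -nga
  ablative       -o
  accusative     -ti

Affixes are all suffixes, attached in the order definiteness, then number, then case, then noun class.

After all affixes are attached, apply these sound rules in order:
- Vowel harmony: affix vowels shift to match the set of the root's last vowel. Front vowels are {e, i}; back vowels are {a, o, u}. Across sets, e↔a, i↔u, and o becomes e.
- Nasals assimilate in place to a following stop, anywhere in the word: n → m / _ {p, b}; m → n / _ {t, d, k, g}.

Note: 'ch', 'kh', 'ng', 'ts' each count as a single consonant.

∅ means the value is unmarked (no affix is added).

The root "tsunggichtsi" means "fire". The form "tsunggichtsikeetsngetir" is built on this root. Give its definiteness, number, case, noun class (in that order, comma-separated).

definite, singular, genitive, class IV

Segment: tsunggichtsi-ke-ots-nga-tur.
definiteness: -ke → definite.
number: -ots → singular.
case: -nga → genitive.
noun class: -tur → class IV.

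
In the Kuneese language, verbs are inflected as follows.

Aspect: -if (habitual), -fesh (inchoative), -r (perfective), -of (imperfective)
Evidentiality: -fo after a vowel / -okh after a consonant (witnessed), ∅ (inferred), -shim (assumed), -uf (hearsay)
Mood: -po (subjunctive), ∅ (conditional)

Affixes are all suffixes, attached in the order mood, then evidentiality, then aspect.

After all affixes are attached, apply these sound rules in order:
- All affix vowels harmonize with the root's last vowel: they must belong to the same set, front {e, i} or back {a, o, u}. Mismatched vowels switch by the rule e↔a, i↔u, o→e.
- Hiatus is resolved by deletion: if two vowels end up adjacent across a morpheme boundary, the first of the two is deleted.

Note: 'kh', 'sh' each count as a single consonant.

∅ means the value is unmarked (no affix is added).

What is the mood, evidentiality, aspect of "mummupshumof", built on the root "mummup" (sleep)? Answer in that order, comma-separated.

conditional, assumed, imperfective

Segment: mummup-shim-of.
mood: ∅ → conditional.
evidentiality: -shim → assumed.
aspect: -of → imperfective.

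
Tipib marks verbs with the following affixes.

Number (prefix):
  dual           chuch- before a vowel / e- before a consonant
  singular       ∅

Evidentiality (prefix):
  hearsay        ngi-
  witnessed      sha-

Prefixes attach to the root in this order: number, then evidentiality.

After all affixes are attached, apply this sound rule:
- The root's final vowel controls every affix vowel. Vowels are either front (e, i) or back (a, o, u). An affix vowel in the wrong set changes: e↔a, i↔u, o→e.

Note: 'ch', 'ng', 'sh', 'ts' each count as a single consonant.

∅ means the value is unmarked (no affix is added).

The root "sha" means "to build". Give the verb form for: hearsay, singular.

number = singular: zero marking, form stays sha.
Attach evidentiality hearsay ngi- → ngisha.
Apply vowel harmony: ngisha → ngusha.

ngusha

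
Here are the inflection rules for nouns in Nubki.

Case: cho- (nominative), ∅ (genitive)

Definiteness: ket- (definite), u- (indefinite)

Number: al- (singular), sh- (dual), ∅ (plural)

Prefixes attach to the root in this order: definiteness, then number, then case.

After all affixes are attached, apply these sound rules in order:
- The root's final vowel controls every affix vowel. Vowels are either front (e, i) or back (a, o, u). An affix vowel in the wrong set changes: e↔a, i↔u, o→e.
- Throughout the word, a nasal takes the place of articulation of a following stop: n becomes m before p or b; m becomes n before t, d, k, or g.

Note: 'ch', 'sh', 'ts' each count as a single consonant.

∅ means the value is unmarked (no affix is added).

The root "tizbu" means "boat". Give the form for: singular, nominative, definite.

Attach definiteness definite ket- → kettizbu.
Attach number singular al- → alkettizbu.
Attach case nominative cho- → choalkettizbu.
Apply vowel harmony: choalkettizbu → choalkattizbu.
Nasal assimilation: no change.

choalkattizbu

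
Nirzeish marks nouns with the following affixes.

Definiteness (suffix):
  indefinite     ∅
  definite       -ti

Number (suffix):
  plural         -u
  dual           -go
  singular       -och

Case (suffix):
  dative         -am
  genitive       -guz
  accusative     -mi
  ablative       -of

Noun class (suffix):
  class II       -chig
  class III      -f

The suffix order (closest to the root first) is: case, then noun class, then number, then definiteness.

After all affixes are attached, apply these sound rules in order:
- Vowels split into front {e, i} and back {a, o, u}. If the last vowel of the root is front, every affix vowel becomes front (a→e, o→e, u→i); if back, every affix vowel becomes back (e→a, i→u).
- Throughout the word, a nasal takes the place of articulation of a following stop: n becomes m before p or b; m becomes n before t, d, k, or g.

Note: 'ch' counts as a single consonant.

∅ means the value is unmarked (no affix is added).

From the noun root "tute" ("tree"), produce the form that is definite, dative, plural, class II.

Attach case dative -am → tuteam.
Attach noun class class II -chig → tuteamchig.
Attach number plural -u → tuteamchigu.
Attach definiteness definite -ti → tuteamchiguti.
Apply vowel harmony: tuteamchiguti → tuteemchigiti.
Nasal assimilation: no change.

tuteemchigiti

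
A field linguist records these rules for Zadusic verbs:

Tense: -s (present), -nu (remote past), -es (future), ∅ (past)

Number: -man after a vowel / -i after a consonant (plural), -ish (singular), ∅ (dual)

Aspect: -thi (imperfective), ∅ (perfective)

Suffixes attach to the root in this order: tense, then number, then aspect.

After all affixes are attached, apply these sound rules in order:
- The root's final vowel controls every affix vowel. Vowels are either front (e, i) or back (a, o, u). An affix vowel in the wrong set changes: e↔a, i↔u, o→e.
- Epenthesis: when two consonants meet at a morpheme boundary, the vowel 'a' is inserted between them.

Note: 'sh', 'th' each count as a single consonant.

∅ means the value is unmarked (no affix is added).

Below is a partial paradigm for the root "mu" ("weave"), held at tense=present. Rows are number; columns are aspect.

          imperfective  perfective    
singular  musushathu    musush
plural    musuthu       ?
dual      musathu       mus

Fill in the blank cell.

Attach tense present -s → mus.
Attach number plural -i (after consonant 's') → musi.
aspect = perfective: zero marking, form stays musi.
Apply vowel harmony: musi → musu.
Epenthesis: no change.

musu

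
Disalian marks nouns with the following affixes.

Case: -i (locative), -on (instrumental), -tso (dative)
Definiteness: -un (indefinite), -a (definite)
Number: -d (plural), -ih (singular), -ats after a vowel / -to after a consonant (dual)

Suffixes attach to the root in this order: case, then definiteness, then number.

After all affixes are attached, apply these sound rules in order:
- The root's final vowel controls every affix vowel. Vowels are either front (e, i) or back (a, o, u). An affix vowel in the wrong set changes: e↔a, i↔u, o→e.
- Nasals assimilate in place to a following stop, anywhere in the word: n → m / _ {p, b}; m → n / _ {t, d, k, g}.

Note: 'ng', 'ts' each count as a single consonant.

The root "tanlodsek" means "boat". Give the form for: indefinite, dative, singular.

Attach case dative -tso → tanlodsektso.
Attach definiteness indefinite -un → tanlodsektsoun.
Attach number singular -ih → tanlodsektsounih.
Apply vowel harmony: tanlodsektsounih → tanlodsektseinih.
Nasal assimilation: no change.

tanlodsektseinih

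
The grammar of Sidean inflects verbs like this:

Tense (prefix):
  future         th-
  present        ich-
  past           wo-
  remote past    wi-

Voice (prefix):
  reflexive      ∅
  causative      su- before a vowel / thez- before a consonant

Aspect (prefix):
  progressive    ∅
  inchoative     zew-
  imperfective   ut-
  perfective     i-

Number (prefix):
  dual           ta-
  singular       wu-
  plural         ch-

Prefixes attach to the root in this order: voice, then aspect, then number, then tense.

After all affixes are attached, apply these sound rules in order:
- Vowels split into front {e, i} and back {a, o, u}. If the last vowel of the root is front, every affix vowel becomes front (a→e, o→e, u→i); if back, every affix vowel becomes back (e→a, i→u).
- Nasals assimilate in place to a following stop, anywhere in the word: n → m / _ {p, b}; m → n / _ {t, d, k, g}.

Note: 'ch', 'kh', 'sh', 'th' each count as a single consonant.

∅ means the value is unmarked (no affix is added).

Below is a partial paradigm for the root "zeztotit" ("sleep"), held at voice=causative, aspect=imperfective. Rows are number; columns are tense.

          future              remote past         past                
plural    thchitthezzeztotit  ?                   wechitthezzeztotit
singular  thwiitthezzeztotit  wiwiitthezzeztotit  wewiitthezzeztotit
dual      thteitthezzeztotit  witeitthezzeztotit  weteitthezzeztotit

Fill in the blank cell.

wichitthezzeztotit

Attach voice causative thez- (before consonant 'z') → thezzeztotit.
Attach aspect imperfective ut- → utthezzeztotit.
Attach number plural ch- → chutthezzeztotit.
Attach tense remote past wi- → wichutthezzeztotit.
Apply vowel harmony: wichutthezzeztotit → wichitthezzeztotit.
Nasal assimilation: no change.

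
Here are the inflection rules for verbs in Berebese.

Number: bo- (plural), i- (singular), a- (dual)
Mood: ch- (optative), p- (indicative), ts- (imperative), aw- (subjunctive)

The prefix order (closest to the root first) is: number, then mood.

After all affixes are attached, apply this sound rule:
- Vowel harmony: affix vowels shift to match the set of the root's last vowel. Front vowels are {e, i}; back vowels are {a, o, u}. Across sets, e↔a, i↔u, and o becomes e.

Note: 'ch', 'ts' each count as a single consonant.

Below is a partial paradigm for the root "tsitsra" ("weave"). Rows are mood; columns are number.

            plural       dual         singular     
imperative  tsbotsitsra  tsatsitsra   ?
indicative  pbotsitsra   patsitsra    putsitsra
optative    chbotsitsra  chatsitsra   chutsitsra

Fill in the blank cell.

tsutsitsra

Attach number singular i- → itsitsra.
Attach mood imperative ts- → tsitsitsra.
Apply vowel harmony: tsitsitsra → tsutsitsra.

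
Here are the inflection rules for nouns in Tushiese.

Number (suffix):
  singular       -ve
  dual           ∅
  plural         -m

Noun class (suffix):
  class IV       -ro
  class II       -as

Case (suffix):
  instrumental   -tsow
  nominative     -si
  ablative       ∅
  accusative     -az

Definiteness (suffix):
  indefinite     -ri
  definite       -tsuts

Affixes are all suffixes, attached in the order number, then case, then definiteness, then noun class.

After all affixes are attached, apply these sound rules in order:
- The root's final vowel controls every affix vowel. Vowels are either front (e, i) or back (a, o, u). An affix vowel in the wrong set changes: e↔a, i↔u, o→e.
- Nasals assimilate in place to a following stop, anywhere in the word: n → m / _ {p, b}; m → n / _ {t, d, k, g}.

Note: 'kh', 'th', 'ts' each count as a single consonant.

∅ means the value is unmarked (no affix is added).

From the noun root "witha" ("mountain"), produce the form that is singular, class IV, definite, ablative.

withavatsutsro

Attach number singular -ve → withave.
case = ablative: zero marking, form stays withave.
Attach definiteness definite -tsuts → withavetsuts.
Attach noun class class IV -ro → withavetsutsro.
Apply vowel harmony: withavetsutsro → withavatsutsro.
Nasal assimilation: no change.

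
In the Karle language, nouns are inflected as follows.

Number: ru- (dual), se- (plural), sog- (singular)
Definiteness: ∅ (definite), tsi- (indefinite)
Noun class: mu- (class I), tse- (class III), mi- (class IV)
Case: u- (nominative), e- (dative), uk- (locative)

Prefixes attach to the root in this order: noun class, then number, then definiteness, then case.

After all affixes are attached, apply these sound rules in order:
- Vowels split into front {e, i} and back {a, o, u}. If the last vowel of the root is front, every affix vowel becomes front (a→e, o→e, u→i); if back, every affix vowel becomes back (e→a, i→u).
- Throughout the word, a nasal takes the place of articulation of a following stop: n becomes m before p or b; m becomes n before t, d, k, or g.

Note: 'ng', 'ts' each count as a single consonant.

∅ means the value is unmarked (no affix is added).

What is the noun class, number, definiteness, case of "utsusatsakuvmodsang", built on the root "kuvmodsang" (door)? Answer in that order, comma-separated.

class III, plural, indefinite, nominative

Segment: u-tsi-se-tse-kuvmodsang.
noun class: tse- → class III.
number: se- → plural.
definiteness: tsi- → indefinite.
case: u- → nominative.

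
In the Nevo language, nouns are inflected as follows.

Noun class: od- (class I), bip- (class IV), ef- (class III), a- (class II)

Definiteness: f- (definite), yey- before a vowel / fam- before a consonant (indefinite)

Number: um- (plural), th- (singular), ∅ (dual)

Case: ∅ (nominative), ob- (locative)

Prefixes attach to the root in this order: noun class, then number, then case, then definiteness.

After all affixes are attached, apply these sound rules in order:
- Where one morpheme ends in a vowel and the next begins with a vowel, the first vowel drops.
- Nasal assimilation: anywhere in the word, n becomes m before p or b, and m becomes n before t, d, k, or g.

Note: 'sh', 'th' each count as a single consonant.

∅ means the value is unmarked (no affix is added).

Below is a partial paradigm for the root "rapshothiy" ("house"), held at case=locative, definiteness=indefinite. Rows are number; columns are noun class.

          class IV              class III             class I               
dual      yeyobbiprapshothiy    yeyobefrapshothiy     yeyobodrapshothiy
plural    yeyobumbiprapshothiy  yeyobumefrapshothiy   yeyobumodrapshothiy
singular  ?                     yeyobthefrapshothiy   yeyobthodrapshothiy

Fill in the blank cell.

yeyobthbiprapshothiy

Attach noun class class IV bip- → biprapshothiy.
Attach number singular th- → thbiprapshothiy.
Attach case locative ob- → obthbiprapshothiy.
Attach definiteness indefinite yey- (before vowel 'o') → yeyobthbiprapshothiy.
Vowel deletion: no change.
Nasal assimilation: no change.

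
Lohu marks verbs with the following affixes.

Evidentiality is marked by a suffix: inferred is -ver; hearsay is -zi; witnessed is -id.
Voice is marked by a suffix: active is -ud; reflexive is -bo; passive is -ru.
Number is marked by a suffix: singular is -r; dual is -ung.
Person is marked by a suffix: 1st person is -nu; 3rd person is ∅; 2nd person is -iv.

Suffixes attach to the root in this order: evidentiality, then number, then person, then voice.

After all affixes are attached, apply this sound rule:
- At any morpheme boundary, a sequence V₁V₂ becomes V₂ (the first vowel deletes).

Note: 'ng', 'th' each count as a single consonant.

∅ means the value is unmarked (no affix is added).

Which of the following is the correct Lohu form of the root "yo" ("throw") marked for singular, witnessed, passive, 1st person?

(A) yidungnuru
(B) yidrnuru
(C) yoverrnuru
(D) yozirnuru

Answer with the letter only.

B

Attach evidentiality witnessed -id → yoid.
Attach number singular -r → yoidr.
Attach person 1st person -nu → yoidrnu.
Attach voice passive -ru → yoidrnuru.
Apply vowel deletion: yoidrnuru → yidrnuru.
So the correct form is yidrnuru, option (B).
(D) yozirnuru is wrong: it uses hearsay instead of witnessed for evidentiality.
(A) yidungnuru is wrong: it uses dual instead of singular for number.
(C) yoverrnuru is wrong: it uses inferred instead of witnessed for evidentiality.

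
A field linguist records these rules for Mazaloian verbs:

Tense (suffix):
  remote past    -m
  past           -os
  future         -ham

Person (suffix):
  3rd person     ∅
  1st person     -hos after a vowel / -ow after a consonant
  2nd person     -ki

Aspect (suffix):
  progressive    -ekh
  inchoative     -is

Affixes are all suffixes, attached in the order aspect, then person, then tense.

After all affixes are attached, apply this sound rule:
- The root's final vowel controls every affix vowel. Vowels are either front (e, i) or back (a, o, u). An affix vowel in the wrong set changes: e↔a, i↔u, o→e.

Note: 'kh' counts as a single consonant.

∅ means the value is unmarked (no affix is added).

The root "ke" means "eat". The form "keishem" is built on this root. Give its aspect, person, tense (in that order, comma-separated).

inchoative, 3rd person, future

Segment: ke-is-ham.
aspect: -is → inchoative.
person: ∅ → 3rd person.
tense: -ham → future.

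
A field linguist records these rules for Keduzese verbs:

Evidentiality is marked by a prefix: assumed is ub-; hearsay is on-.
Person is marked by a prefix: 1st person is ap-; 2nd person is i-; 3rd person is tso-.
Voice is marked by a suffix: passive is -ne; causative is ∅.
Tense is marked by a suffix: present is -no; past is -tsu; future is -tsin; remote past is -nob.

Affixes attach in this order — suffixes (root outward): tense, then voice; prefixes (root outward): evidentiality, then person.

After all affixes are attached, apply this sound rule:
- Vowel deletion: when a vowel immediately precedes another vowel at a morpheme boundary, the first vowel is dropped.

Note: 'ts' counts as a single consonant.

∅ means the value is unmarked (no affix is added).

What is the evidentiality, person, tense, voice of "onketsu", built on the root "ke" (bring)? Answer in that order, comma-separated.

Segment: i-on-ke-tsu.
evidentiality: on- → hearsay.
person: i- → 2nd person.
tense: -tsu → past.
voice: ∅ → causative.

hearsay, 2nd person, past, causative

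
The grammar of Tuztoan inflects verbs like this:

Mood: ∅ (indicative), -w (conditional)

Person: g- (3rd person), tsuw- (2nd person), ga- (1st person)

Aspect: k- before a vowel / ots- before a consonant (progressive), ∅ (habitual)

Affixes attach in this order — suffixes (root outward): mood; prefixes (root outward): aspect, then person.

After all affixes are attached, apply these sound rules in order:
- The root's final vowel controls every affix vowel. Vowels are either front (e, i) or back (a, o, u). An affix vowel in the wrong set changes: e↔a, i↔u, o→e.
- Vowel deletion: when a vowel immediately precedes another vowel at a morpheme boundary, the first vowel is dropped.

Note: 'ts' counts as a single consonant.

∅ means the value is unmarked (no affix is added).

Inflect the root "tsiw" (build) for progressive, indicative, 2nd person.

Attach aspect progressive ots- (before consonant 'ts') → otstsiw.
Attach person 2nd person tsuw- → tsuwotstsiw.
mood = indicative: zero marking, form stays tsuwotstsiw.
Apply vowel harmony: tsuwotstsiw → tsiwetstsiw.
Vowel deletion: no change.

tsiwetstsiw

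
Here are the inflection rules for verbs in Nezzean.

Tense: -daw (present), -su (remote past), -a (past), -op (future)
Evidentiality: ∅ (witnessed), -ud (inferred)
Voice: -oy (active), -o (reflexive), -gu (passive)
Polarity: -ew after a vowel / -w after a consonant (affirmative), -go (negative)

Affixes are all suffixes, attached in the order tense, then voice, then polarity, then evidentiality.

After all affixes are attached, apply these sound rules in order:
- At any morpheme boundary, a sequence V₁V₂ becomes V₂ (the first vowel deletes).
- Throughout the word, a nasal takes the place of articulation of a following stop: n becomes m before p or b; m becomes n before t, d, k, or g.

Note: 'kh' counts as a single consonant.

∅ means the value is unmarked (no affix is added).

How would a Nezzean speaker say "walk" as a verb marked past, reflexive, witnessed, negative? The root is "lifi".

lifogo

Attach tense past -a → lifia.
Attach voice reflexive -o → lifiao.
Attach polarity negative -go → lifiaogo.
evidentiality = witnessed: zero marking, form stays lifiaogo.
Apply vowel deletion: lifiaogo → lifogo.
Nasal assimilation: no change.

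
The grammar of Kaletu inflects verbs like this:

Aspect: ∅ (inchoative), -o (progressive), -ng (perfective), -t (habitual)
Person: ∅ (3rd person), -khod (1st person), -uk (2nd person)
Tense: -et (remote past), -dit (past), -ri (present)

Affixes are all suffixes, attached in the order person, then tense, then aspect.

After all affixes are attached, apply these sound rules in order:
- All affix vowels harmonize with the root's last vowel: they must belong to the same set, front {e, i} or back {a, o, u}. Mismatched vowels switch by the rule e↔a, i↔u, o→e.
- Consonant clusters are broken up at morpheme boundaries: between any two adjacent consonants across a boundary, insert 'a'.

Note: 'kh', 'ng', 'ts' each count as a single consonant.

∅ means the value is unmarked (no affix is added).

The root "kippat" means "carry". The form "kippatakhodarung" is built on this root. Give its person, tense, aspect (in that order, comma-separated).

Segment: kippat-khod-ri-ng.
person: -khod → 1st person.
tense: -ri → present.
aspect: -ng → perfective.

1st person, present, perfective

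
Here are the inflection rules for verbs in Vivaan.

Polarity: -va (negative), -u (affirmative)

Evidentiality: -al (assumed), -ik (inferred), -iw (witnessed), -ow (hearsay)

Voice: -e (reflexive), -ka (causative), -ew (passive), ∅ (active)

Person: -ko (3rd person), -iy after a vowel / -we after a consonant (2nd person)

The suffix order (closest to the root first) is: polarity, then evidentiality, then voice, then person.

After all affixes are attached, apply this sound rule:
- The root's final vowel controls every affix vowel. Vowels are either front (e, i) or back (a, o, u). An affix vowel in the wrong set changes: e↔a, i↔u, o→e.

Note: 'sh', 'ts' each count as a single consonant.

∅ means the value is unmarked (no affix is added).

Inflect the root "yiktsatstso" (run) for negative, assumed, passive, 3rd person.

yiktsatstsovaalawko

Attach polarity negative -va → yiktsatstsova.
Attach evidentiality assumed -al → yiktsatstsovaal.
Attach voice passive -ew → yiktsatstsovaalew.
Attach person 3rd person -ko → yiktsatstsovaalewko.
Apply vowel harmony: yiktsatstsovaalewko → yiktsatstsovaalawko.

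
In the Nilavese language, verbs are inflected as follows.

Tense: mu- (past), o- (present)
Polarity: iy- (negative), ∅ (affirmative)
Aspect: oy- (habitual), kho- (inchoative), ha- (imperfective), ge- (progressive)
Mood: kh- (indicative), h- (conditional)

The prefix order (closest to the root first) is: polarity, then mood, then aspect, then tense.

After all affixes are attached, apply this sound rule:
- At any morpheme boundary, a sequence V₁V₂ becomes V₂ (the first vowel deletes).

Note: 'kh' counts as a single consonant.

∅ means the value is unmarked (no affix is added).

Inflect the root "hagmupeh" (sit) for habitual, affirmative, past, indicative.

polarity = affirmative: zero marking, form stays hagmupeh.
Attach mood indicative kh- → khhagmupeh.
Attach aspect habitual oy- → oykhhagmupeh.
Attach tense past mu- → muoykhhagmupeh.
Apply vowel deletion: muoykhhagmupeh → moykhhagmupeh.

moykhhagmupeh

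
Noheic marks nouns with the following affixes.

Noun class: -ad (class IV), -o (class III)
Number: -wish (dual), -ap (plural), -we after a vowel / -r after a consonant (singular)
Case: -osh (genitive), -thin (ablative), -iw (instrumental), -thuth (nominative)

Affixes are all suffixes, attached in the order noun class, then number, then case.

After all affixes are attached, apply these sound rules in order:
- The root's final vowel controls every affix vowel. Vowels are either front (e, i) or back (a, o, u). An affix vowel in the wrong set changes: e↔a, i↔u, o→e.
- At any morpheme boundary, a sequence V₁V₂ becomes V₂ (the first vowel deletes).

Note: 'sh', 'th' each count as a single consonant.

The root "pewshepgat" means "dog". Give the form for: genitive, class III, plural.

Attach noun class class III -o → pewshepgato.
Attach number plural -ap → pewshepgatoap.
Attach case genitive -osh → pewshepgatoaposh.
Vowel harmony: no change.
Apply vowel deletion: pewshepgatoaposh → pewshepgataposh.

pewshepgataposh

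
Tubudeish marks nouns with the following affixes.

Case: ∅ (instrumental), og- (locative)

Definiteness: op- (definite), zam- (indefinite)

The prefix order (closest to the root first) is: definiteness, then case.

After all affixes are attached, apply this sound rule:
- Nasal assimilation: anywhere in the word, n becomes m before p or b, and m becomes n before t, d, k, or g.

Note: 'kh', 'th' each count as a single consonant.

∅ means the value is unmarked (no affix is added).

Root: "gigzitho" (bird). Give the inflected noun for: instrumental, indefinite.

zangigzitho

Attach definiteness indefinite zam- → zamgigzitho.
case = instrumental: zero marking, form stays zamgigzitho.
Apply nasal assimilation: zamgigzitho → zangigzitho.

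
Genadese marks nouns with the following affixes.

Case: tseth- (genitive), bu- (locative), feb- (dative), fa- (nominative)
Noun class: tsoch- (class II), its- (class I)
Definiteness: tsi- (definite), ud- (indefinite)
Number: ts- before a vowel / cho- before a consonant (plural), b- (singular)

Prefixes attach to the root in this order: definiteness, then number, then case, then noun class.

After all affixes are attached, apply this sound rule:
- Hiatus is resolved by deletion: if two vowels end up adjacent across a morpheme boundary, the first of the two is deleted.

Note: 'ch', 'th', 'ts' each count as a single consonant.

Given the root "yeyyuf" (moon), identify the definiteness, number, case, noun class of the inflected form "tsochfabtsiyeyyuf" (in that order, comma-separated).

Segment: tsoch-fa-b-tsi-yeyyuf.
definiteness: tsi- → definite.
number: b- → singular.
case: fa- → nominative.
noun class: tsoch- → class II.

definite, singular, nominative, class II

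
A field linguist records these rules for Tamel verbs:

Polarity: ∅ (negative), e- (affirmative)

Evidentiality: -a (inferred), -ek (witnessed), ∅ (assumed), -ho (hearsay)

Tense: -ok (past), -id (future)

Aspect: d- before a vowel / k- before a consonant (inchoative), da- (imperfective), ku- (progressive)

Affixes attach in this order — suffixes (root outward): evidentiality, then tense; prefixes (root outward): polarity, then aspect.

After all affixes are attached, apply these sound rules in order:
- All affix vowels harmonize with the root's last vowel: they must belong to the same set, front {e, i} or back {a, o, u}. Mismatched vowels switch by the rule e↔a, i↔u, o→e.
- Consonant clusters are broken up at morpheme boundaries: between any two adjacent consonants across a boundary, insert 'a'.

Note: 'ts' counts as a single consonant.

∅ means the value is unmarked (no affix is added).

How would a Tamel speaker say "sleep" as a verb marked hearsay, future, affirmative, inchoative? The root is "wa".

Attach polarity affirmative e- → ewa.
Attach evidentiality hearsay -ho → ewaho.
Attach aspect inchoative d- (before vowel 'e') → dewaho.
Attach tense future -id → dewahoid.
Apply vowel harmony: dewahoid → dawahoud.
Epenthesis: no change.

dawahoud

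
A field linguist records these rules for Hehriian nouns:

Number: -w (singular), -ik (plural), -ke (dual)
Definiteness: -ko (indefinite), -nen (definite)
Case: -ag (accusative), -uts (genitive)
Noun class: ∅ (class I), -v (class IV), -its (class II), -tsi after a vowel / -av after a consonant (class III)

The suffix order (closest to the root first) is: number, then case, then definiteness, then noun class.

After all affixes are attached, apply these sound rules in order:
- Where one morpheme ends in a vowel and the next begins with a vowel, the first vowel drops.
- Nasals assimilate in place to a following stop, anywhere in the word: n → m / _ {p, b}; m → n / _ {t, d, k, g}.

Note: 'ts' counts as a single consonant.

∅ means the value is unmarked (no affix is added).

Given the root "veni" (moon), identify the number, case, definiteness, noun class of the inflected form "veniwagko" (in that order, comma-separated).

Segment: veni-w-ag-ko.
number: -w → singular.
case: -ag → accusative.
definiteness: -ko → indefinite.
noun class: ∅ → class I.

singular, accusative, indefinite, class I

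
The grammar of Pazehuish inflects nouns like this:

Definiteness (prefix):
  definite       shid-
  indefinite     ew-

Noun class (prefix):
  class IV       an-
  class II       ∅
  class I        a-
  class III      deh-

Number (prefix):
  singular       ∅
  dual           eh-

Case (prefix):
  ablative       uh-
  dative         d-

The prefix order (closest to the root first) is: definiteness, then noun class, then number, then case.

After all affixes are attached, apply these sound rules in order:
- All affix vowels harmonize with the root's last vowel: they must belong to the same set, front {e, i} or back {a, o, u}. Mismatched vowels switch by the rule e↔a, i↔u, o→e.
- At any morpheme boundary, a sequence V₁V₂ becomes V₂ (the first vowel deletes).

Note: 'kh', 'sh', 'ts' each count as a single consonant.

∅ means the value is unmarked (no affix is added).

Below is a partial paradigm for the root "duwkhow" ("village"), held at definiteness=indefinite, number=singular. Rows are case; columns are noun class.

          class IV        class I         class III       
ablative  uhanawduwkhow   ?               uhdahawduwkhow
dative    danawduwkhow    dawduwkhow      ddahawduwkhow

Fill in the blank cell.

Attach definiteness indefinite ew- → ewduwkhow.
Attach noun class class I a- → aewduwkhow.
number = singular: zero marking, form stays aewduwkhow.
Attach case ablative uh- → uhaewduwkhow.
Apply vowel harmony: uhaewduwkhow → uhaawduwkhow.
Apply vowel deletion: uhaawduwkhow → uhawduwkhow.

uhawduwkhow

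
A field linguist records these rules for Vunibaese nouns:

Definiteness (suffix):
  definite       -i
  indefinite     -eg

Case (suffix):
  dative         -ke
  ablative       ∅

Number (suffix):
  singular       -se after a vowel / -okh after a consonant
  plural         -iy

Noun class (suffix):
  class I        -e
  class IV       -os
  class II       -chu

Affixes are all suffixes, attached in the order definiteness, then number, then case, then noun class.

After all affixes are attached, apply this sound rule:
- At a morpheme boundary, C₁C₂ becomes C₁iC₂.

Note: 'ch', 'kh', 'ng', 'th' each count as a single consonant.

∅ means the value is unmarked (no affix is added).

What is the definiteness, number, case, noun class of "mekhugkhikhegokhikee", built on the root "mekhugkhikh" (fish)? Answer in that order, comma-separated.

indefinite, singular, dative, class I

Segment: mekhugkhikh-eg-okh-ke-e.
definiteness: -eg → indefinite.
number: -se/okh → singular.
case: -ke → dative.
noun class: -e → class I.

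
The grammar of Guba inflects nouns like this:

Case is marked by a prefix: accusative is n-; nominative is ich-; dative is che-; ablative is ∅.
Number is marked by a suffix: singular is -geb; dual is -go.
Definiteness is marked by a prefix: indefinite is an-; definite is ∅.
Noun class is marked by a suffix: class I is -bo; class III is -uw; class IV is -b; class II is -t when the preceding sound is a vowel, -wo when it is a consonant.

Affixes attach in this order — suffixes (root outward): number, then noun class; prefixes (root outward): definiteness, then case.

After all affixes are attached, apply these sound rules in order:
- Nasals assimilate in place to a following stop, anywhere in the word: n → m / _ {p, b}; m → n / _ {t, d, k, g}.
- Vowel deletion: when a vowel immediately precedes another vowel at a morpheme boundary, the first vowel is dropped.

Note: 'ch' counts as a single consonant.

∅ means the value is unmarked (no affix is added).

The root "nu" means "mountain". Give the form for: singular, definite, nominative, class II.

ichnugebwo

Attach number singular -geb → nugeb.
Attach noun class class II -wo (after consonant 'b') → nugebwo.
definiteness = definite: zero marking, form stays nugebwo.
Attach case nominative ich- → ichnugebwo.
Nasal assimilation: no change.
Vowel deletion: no change.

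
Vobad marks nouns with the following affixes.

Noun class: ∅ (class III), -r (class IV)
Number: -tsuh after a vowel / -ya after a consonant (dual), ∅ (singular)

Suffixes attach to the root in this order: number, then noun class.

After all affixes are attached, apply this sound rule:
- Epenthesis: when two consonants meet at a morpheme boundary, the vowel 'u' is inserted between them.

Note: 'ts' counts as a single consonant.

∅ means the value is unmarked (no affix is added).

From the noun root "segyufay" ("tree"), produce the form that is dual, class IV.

segyufayuyar

Attach number dual -ya (after consonant 'y') → segyufayya.
Attach noun class class IV -r → segyufayyar.
Apply epenthesis: segyufayyar → segyufayuyar.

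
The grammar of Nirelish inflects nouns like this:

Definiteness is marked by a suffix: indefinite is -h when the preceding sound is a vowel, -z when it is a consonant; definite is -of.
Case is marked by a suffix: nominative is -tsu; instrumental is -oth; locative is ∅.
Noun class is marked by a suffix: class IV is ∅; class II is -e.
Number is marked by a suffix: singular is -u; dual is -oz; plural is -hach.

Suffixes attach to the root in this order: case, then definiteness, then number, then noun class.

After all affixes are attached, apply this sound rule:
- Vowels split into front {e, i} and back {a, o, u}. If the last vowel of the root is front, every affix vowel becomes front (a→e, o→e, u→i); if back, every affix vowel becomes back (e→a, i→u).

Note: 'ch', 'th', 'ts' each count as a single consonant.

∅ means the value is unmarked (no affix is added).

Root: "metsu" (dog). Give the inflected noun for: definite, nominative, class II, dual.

Attach case nominative -tsu → metsutsu.
Attach definiteness definite -of → metsutsuof.
Attach number dual -oz → metsutsuofoz.
Attach noun class class II -e → metsutsuofoze.
Apply vowel harmony: metsutsuofoze → metsutsuofoza.

metsutsuofoza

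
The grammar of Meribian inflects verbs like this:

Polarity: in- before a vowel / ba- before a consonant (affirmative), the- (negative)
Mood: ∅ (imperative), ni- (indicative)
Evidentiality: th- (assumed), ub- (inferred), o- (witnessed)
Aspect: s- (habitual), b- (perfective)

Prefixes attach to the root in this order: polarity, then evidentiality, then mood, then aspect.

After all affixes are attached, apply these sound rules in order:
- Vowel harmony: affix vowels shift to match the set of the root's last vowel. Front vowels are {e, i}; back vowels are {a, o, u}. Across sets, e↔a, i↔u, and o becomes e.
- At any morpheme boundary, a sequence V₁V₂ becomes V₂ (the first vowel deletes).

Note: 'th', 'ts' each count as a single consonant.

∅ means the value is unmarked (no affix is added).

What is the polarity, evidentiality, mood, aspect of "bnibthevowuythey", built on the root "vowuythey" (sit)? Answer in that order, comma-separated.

negative, inferred, indicative, perfective

Segment: b-ni-ub-the-vowuythey.
polarity: the- → negative.
evidentiality: ub- → inferred.
mood: ni- → indicative.
aspect: b- → perfective.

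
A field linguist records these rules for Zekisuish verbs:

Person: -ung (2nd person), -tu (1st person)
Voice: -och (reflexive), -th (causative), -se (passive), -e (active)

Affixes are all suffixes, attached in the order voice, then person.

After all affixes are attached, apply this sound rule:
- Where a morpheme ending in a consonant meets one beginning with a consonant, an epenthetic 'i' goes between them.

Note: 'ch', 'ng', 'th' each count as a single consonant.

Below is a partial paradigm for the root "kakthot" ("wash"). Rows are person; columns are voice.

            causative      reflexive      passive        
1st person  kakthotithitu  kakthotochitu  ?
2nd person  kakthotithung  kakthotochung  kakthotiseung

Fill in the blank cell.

Attach voice passive -se → kakthotse.
Attach person 1st person -tu → kakthotsetu.
Apply epenthesis: kakthotsetu → kakthotisetu.

kakthotisetu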